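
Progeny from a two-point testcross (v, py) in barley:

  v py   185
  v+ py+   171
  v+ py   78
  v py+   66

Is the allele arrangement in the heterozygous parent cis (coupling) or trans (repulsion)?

The two most frequent classes are v+ py+ (171) and v py (185); these are the parental (non-recombinant) types.
So the F1 carried v+ py+ on one chromosome and v py on the other — the recessive alleles are on the same chromosome (cis / coupling).

cis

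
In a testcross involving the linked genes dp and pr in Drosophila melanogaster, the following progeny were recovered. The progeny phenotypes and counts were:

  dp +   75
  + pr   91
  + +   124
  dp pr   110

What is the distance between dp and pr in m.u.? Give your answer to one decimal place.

41.5 m.u.

The two most frequent classes, + + (124) and dp pr (110), are the parental types, so the F1 was + + / dp pr.
The recombinant classes are + pr and dp +: 91 + 75 = 166.
Recombination frequency = 166/400 = 0.4150 ≈ 41.5%, i.e. 41.5 m.u.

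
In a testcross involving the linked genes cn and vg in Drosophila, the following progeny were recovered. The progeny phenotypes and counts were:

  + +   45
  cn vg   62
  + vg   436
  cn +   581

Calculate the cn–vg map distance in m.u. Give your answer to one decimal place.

The two most frequent classes, + vg (436) and cn + (581), are the parental types, so the F1 was + vg / cn +.
The recombinant classes are + + and cn vg: 45 + 62 = 107.
Recombination frequency = 107/1124 = 0.0952 ≈ 9.5%, i.e. 9.5 m.u.

9.5 m.u.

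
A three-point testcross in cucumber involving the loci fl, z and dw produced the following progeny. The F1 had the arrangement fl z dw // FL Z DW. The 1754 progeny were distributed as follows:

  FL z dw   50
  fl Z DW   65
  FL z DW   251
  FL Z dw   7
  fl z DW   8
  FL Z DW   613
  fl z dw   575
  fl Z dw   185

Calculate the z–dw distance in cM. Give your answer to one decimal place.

25.7 cM

The two rarest classes, fl z DW and FL Z dw, are the double crossovers. Comparing them with the parentals, only the dw allele has switched, so dw is the middle locus and the order is z – dw – fl.
Crossovers in the z–dw interval produce the single-crossover classes fl Z dw and FL z DW (185 + 251 = 436) plus the double crossovers (15).
RF(z–dw) = (436 + 15) / 1754 = 451/1754 = 0.2571 → 25.7 cM.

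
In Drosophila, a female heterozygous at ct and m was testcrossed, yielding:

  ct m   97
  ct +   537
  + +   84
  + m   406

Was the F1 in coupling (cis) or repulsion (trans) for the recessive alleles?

trans

The two most frequent classes are + m (406) and ct + (537); these are the parental (non-recombinant) types.
So the F1 carried + m on one chromosome and ct + on the other — the recessive alleles are on opposite chromosomes (trans / repulsion).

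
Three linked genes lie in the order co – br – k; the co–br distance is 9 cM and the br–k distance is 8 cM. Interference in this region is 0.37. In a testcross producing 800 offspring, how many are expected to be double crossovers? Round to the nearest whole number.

Map distances give recombination frequencies of 0.090 and 0.080 for the two intervals.
With interference 0.37 (so coincidence = 0.63), expected double-crossover frequency = 0.090 × 0.080 × 0.63 = 0.00454.
Expected number = 0.00454 × 800 = 3.63 ≈ 4.

4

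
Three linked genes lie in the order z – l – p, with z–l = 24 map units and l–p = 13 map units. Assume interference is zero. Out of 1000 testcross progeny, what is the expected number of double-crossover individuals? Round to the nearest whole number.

31

Map distances give recombination frequencies of 0.240 and 0.130 for the two intervals.
With no interference, expected double-crossover frequency = 0.240 × 0.130 = 0.03120.
Expected number = 0.03120 × 1000 = 31.20 ≈ 31.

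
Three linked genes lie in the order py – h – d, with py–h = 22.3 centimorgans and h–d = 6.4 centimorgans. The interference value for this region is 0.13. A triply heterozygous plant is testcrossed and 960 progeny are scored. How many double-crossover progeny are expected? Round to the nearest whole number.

Map distances give recombination frequencies of 0.223 and 0.064 for the two intervals.
With interference 0.13 (so coincidence = 0.87), expected double-crossover frequency = 0.223 × 0.064 × 0.87 = 0.01242.
Expected number = 0.01242 × 960 = 11.92 ≈ 12.

12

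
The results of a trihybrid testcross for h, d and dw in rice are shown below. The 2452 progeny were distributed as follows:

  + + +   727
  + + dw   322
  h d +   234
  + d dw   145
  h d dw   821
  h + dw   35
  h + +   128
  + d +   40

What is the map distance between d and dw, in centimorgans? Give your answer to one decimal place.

The two most frequent reciprocal classes, + + + and h d dw, are the parental types, so the F1 was + + + / h d dw.
The two rarest classes, + d + and h + dw, are the double crossovers. Comparing them with the parentals, only the d allele has switched, so d is the middle locus and the order is h – d – dw.
Crossovers in the d–dw interval produce the single-crossover classes + + dw and h d + (322 + 234 = 556) plus the double crossovers (75).
RF(d–dw) = (556 + 75) / 2452 = 631/2452 = 0.2573 → 25.7 centimorgans.

25.7 centimorgans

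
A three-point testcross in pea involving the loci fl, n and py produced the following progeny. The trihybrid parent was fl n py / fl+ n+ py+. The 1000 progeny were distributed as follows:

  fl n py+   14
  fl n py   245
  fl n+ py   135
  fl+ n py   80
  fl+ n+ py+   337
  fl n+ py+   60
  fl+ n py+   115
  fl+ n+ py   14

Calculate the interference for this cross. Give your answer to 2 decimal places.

0.40

The two rarest classes, fl n py+ and fl+ n+ py, are the double crossovers. Comparing them with the parentals, only the py allele has switched, so py is the middle locus and the order is n – py – fl.
n–py: (250 + 28)/1000 = 0.2780; py–fl: (140 + 28)/1000 = 0.1680.
Expected DCO frequency = 0.2780 × 0.1680 ≈ 0.04670; observed = 28/1000 ≈ 0.02800.
Coefficient of coincidence = 0.02800/0.04670 ≈ 0.60; interference = 1 − 0.60 = 0.40.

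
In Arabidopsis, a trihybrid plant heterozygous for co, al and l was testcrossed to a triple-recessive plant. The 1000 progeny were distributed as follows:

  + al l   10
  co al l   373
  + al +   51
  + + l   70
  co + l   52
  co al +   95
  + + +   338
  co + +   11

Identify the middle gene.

The two most frequent reciprocal classes, + + + and co al l, are the parental types, so the F1 was + + + / co al l.
The two rarest classes, co + + and + al l, are the double crossovers. Comparing them with the parentals, only the co allele has switched, so co is the middle locus and the order is al – co – l.

co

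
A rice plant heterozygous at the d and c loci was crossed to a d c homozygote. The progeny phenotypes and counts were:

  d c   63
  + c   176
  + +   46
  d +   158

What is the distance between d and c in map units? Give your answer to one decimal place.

24.6 map units

The two most frequent classes, + c (176) and d + (158), are the parental types, so the F1 was + c / d +.
The recombinant classes are + + and d c: 46 + 63 = 109.
Recombination frequency = 109/443 = 0.2460 ≈ 24.6%, i.e. 24.6 map units.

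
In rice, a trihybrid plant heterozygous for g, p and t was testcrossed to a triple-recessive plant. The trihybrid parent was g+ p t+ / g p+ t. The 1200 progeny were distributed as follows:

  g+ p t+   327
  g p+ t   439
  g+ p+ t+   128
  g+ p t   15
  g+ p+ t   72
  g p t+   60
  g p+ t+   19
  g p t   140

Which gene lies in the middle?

The two rarest classes, g+ p t and g p+ t+, are the double crossovers. Comparing them with the parentals, only the t allele has switched, so t is the middle locus and the order is p – t – g.

t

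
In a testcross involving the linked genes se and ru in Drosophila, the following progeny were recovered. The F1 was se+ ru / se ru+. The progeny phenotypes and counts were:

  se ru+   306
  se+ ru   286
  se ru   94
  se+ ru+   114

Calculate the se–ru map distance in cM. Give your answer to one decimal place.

26.0 cM

The recombinant classes are se+ ru+ and se ru: 114 + 94 = 208.
Recombination frequency = 208/800 = 0.2600 ≈ 26.0%, i.e. 26.0 cM.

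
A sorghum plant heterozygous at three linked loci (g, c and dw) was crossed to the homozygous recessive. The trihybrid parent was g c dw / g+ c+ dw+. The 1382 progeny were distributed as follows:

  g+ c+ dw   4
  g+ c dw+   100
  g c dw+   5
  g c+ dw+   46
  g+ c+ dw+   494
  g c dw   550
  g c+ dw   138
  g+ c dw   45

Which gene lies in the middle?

The two rarest classes, g c dw+ and g+ c+ dw, are the double crossovers. Comparing them with the parentals, only the dw allele has switched, so dw is the middle locus and the order is c – dw – g.

dw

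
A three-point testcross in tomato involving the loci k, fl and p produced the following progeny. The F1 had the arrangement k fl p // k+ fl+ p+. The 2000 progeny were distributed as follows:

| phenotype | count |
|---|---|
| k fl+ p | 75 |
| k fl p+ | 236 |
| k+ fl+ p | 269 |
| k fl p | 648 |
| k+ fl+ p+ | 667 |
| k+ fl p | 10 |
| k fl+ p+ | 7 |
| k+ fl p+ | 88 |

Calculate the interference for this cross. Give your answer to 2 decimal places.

0.64

The two rarest classes, k+ fl p and k fl+ p+, are the double crossovers. Comparing them with the parentals, only the k allele has switched, so k is the middle locus and the order is p – k – fl.
p–k: (505 + 17)/2000 = 0.2610; k–fl: (163 + 17)/2000 = 0.0900.
Expected DCO frequency = 0.2610 × 0.0900 ≈ 0.02349; observed = 17/2000 ≈ 0.00850.
Coefficient of coincidence = 0.00850/0.02349 ≈ 0.36; interference = 1 − 0.36 = 0.64.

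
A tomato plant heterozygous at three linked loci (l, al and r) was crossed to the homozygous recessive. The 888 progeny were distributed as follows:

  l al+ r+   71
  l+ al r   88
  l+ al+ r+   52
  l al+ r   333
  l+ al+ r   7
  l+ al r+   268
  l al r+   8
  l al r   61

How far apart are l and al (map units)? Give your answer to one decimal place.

14.4 map units

The two most frequent reciprocal classes, l+ al r+ and l al+ r, are the parental types, so the F1 was l+ al r+ / l al+ r.
The two rarest classes, l al r+ and l+ al+ r, are the double crossovers. Comparing them with the parentals, only the l allele has switched, so l is the middle locus and the order is r – l – al.
Crossovers in the l–al interval produce the single-crossover classes l+ al+ r+ and l al r (52 + 61 = 113) plus the double crossovers (15).
RF(l–al) = (113 + 15) / 888 = 128/888 = 0.1441 → 14.4 map units.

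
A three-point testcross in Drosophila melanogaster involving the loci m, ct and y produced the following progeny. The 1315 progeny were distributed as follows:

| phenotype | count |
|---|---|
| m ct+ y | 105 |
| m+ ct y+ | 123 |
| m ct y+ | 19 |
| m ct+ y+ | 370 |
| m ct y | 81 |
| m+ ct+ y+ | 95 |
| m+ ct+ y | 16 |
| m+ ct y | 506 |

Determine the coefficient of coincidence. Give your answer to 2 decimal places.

The two most frequent reciprocal classes, m+ ct y and m ct+ y+, are the parental types, so the F1 was m+ ct y / m ct+ y+.
The two rarest classes, m+ ct+ y and m ct y+, are the double crossovers. Comparing them with the parentals, only the ct allele has switched, so ct is the middle locus and the order is m – ct – y.
m–ct: (176 + 35)/1315 = 0.1605; ct–y: (228 + 35)/1315 = 0.2000.
Expected DCO frequency = 0.1605 × 0.2000 ≈ 0.03210; observed = 35/1315 ≈ 0.02662.
Coefficient of coincidence = 0.02662/0.03210 ≈ 0.83.

0.83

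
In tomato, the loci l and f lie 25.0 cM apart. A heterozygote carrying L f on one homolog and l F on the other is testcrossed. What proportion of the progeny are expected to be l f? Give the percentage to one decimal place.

12.5%

A map distance of 25.0 cM corresponds to a recombination frequency of 0.250.
The F1 is L f / l F, so l f is a recombinant gamete class with expected frequency r/2 = 0.250/2 = 0.1250.
That is 0.1250 = 12.5% of the progeny.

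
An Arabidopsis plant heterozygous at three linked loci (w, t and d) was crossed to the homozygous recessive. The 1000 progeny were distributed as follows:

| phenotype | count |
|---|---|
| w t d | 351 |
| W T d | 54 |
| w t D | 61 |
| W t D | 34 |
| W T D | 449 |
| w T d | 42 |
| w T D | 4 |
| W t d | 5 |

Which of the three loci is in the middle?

w

The two most frequent reciprocal classes, W T D and w t d, are the parental types, so the F1 was W T D / w t d.
The two rarest classes, w T D and W t d, are the double crossovers. Comparing them with the parentals, only the w allele has switched, so w is the middle locus and the order is t – w – d.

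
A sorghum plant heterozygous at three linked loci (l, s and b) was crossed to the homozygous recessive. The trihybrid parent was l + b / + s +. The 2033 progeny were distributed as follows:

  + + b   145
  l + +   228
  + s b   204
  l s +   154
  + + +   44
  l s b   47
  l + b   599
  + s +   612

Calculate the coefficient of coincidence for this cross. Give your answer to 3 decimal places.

0.907

The two rarest classes, l s b and + + +, are the double crossovers. Comparing them with the parentals, only the s allele has switched, so s is the middle locus and the order is l – s – b.
l–s: (299 + 91)/2033 = 0.1918; s–b: (432 + 91)/2033 = 0.2573.
Expected DCO frequency = 0.1918 × 0.2573 ≈ 0.04935; observed = 91/2033 ≈ 0.04476.
Coefficient of coincidence = 0.04476/0.04935 ≈ 0.907.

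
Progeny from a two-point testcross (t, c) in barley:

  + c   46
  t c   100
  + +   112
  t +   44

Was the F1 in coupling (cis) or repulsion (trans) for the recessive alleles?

cis

The two most frequent classes are + + (112) and t c (100); these are the parental (non-recombinant) types.
So the F1 carried + + on one chromosome and t c on the other — the recessive alleles are on the same chromosome (cis / coupling).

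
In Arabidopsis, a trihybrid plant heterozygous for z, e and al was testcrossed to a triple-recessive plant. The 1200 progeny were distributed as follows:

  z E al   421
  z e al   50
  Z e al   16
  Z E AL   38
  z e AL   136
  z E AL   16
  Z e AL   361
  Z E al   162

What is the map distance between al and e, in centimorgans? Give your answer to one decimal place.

10.0 centimorgans

The two most frequent reciprocal classes, z E al and Z e AL, are the parental types, so the F1 was z E al / Z e AL.
The two rarest classes, z E AL and Z e al, are the double crossovers. Comparing them with the parentals, only the al allele has switched, so al is the middle locus and the order is e – al – z.
Crossovers in the e–al interval produce the single-crossover classes z e al and Z E AL (50 + 38 = 88) plus the double crossovers (32).
RF(e–al) = (88 + 32) / 1200 = 120/1200 = 0.1000 → 10.0 centimorgans.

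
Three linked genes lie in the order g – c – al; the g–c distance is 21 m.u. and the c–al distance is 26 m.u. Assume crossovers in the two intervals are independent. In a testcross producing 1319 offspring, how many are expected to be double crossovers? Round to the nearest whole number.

Map distances give recombination frequencies of 0.210 and 0.260 for the two intervals.
With no interference, expected double-crossover frequency = 0.210 × 0.260 = 0.05460.
Expected number = 0.05460 × 1319 = 72.02 ≈ 72.

72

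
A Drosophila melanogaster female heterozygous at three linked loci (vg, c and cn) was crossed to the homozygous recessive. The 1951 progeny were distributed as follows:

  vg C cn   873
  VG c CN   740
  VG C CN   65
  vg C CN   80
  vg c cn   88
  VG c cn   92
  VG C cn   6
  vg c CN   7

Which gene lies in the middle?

vg

The two most frequent reciprocal classes, vg C cn and VG c CN, are the parental types, so the F1 was vg C cn / VG c CN.
The two rarest classes, VG C cn and vg c CN, are the double crossovers. Comparing them with the parentals, only the vg allele has switched, so vg is the middle locus and the order is cn – vg – c.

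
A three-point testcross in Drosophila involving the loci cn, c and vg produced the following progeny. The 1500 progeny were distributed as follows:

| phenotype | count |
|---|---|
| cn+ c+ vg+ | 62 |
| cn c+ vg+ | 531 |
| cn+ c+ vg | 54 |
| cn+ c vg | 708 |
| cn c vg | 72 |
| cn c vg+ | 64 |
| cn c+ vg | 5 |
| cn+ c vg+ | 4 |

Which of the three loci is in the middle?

The two most frequent reciprocal classes, cn+ c vg and cn c+ vg+, are the parental types, so the F1 was cn+ c vg / cn c+ vg+.
The two rarest classes, cn+ c vg+ and cn c+ vg, are the double crossovers. Comparing them with the parentals, only the vg allele has switched, so vg is the middle locus and the order is cn – vg – c.

vg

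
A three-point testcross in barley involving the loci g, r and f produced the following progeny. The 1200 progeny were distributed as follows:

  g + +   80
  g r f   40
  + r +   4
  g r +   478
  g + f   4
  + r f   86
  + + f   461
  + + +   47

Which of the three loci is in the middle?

g

The two most frequent reciprocal classes, g r + and + + f, are the parental types, so the F1 was g r + / + + f.
The two rarest classes, + r + and g + f, are the double crossovers. Comparing them with the parentals, only the g allele has switched, so g is the middle locus and the order is f – g – r.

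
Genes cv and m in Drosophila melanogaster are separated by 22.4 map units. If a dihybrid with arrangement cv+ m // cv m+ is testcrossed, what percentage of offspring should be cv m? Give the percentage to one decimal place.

11.2%

A map distance of 22.4 map units corresponds to a recombination frequency of 0.224.
The F1 is cv+ m / cv m+, so cv m is a recombinant gamete class with expected frequency r/2 = 0.224/2 = 0.1120.
That is 0.1120 = 11.2% of the progeny.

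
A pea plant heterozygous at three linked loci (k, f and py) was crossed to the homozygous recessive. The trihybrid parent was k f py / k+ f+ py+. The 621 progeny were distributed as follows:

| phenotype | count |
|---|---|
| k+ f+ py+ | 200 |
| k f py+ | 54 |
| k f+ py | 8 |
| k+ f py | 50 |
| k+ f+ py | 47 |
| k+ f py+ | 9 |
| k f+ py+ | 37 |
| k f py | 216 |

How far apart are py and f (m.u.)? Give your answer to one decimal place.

The two rarest classes, k f+ py and k+ f py+, are the double crossovers. Comparing them with the parentals, only the f allele has switched, so f is the middle locus and the order is py – f – k.
Crossovers in the py–f interval produce the single-crossover classes k f py+ and k+ f+ py (54 + 47 = 101) plus the double crossovers (17).
RF(py–f) = (101 + 17) / 621 = 118/621 = 0.1900 → 19.0 m.u.

19.0 m.u.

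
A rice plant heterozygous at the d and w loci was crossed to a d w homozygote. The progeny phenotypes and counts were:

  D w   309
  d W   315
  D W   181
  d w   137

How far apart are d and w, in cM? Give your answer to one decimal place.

The two most frequent classes, D w (309) and d W (315), are the parental types, so the F1 was D w / d W.
The recombinant classes are D W and d w: 181 + 137 = 318.
Recombination frequency = 318/942 = 0.3376 ≈ 33.8%, i.e. 33.8 cM.

33.8 cM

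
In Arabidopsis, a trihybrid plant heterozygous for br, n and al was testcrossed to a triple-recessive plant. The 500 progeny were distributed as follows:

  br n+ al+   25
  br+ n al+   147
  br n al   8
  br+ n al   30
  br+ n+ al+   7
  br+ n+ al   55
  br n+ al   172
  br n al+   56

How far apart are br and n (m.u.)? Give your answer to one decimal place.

The two most frequent reciprocal classes, br+ n al+ and br n+ al, are the parental types, so the F1 was br+ n al+ / br n+ al.
The two rarest classes, br+ n+ al+ and br n al, are the double crossovers. Comparing them with the parentals, only the n allele has switched, so n is the middle locus and the order is br – n – al.
Crossovers in the br–n interval produce the single-crossover classes br n al+ and br+ n+ al (56 + 55 = 111) plus the double crossovers (15).
RF(br–n) = (111 + 15) / 500 = 126/500 = 0.2520 → 25.2 m.u.

25.2 m.u.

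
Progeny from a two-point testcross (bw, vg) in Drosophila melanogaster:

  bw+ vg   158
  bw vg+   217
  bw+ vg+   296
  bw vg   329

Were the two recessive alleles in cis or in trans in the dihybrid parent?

cis

The two most frequent classes are bw+ vg+ (296) and bw vg (329); these are the parental (non-recombinant) types.
So the F1 carried bw+ vg+ on one chromosome and bw vg on the other — the recessive alleles are on the same chromosome (cis / coupling).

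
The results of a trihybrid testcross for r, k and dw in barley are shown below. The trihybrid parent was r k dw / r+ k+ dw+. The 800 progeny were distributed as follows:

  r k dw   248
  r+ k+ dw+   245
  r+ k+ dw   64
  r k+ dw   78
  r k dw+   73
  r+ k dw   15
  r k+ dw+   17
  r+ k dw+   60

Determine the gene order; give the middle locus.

r

The two rarest classes, r+ k dw and r k+ dw+, are the double crossovers. Comparing them with the parentals, only the r allele has switched, so r is the middle locus and the order is k – r – dw.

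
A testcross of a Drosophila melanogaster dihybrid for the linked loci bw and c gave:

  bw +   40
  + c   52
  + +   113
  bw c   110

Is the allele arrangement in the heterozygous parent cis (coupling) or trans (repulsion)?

The two most frequent classes are + + (113) and bw c (110); these are the parental (non-recombinant) types.
So the F1 carried + + on one chromosome and bw c on the other — the recessive alleles are on the same chromosome (cis / coupling).

cis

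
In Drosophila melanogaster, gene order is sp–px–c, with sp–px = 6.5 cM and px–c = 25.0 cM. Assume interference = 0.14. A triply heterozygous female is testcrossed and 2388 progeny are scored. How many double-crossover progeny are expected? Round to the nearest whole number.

Map distances give recombination frequencies of 0.065 and 0.250 for the two intervals.
With interference 0.14 (so coincidence = 0.86), expected double-crossover frequency = 0.065 × 0.250 × 0.86 = 0.01397.
Expected number = 0.01397 × 2388 = 33.37 ≈ 33.

33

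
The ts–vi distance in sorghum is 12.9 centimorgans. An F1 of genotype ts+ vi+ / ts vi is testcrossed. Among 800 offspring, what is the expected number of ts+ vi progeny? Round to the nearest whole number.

A map distance of 12.9 centimorgans corresponds to a recombination frequency of 0.129.
The F1 is ts+ vi+ / ts vi, so ts+ vi is a recombinant gamete class with expected frequency r/2 = 0.129/2 = 0.0645.
Expected number = 0.0645 × 800 = 51.60 ≈ 52.

52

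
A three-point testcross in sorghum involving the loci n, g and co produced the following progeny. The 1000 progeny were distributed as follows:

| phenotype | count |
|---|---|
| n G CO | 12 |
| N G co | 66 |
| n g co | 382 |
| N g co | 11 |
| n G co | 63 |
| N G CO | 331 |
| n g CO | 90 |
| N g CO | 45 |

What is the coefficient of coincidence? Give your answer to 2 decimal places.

The two most frequent reciprocal classes, N G CO and n g co, are the parental types, so the F1 was N G CO / n g co.
The two rarest classes, n G CO and N g co, are the double crossovers. Comparing them with the parentals, only the n allele has switched, so n is the middle locus and the order is g – n – co.
g–n: (108 + 23)/1000 = 0.1310; n–co: (156 + 23)/1000 = 0.1790.
Expected DCO frequency = 0.1310 × 0.1790 ≈ 0.02345; observed = 23/1000 ≈ 0.02300.
Coefficient of coincidence = 0.02300/0.02345 ≈ 0.98.

0.98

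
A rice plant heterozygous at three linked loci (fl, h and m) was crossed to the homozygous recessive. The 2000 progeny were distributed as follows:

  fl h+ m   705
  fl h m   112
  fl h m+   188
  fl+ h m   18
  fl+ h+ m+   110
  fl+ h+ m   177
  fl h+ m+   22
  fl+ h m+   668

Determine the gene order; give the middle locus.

The two most frequent reciprocal classes, fl+ h m+ and fl h+ m, are the parental types, so the F1 was fl+ h m+ / fl h+ m.
The two rarest classes, fl+ h m and fl h+ m+, are the double crossovers. Comparing them with the parentals, only the m allele has switched, so m is the middle locus and the order is h – m – fl.

m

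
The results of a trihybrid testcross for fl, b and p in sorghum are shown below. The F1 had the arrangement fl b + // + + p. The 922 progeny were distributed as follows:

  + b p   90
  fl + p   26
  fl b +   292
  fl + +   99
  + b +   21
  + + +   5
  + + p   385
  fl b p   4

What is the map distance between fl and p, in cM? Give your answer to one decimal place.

The two rarest classes, fl b p and + + +, are the double crossovers. Comparing them with the parentals, only the p allele has switched, so p is the middle locus and the order is b – p – fl.
Crossovers in the p–fl interval produce the single-crossover classes + b + and fl + p (21 + 26 = 47) plus the double crossovers (9).
RF(p–fl) = (47 + 9) / 922 = 56/922 = 0.0607 → 6.1 cM.

6.1 cM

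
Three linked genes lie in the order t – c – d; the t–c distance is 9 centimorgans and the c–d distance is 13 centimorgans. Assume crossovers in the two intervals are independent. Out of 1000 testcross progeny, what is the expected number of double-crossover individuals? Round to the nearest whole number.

12

Map distances give recombination frequencies of 0.090 and 0.130 for the two intervals.
With no interference, expected double-crossover frequency = 0.090 × 0.130 = 0.01170.
Expected number = 0.01170 × 1000 = 11.70 ≈ 12.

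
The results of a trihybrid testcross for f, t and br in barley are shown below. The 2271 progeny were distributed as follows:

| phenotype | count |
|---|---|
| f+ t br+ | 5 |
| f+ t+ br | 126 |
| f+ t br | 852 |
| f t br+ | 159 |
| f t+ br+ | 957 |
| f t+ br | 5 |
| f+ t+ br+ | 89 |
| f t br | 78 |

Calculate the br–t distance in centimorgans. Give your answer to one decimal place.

The two most frequent reciprocal classes, f+ t br and f t+ br+, are the parental types, so the F1 was f+ t br / f t+ br+.
The two rarest classes, f+ t br+ and f t+ br, are the double crossovers. Comparing them with the parentals, only the br allele has switched, so br is the middle locus and the order is f – br – t.
Crossovers in the br–t interval produce the single-crossover classes f+ t+ br and f t br+ (126 + 159 = 285) plus the double crossovers (10).
RF(br–t) = (285 + 10) / 2271 = 295/2271 = 0.1299 → 13.0 centimorgans.

13.0 centimorgans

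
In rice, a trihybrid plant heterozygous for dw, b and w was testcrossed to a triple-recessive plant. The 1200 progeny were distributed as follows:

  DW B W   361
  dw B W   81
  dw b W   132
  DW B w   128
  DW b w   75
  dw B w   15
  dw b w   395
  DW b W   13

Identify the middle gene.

The two most frequent reciprocal classes, dw b w and DW B W, are the parental types, so the F1 was dw b w / DW B W.
The two rarest classes, dw B w and DW b W, are the double crossovers. Comparing them with the parentals, only the b allele has switched, so b is the middle locus and the order is w – b – dw.

b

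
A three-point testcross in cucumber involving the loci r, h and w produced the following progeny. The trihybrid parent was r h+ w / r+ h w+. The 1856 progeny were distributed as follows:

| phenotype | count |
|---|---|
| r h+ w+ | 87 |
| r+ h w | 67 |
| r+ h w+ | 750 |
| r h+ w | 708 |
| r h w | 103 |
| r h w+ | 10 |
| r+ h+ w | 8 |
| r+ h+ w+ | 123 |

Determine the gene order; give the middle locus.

r

The two rarest classes, r+ h+ w and r h w+, are the double crossovers. Comparing them with the parentals, only the r allele has switched, so r is the middle locus and the order is w – r – h.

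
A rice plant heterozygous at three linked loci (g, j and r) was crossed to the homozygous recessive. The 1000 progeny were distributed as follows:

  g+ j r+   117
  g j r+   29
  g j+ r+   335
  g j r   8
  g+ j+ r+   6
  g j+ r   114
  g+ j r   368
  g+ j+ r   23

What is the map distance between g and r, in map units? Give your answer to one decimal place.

The two most frequent reciprocal classes, g j+ r+ and g+ j r, are the parental types, so the F1 was g j+ r+ / g+ j r.
The two rarest classes, g+ j+ r+ and g j r, are the double crossovers. Comparing them with the parentals, only the g allele has switched, so g is the middle locus and the order is j – g – r.
Crossovers in the g–r interval produce the single-crossover classes g j+ r and g+ j r+ (114 + 117 = 231) plus the double crossovers (14).
RF(g–r) = (231 + 14) / 1000 = 245/1000 = 0.2450 → 24.5 map units.

24.5 map units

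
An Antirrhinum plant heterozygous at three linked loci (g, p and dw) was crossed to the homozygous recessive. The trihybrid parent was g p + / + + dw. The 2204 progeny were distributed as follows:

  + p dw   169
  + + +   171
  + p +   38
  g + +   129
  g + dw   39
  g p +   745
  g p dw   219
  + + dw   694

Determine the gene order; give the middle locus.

g

The two rarest classes, + p + and g + dw, are the double crossovers. Comparing them with the parentals, only the g allele has switched, so g is the middle locus and the order is p – g – dw.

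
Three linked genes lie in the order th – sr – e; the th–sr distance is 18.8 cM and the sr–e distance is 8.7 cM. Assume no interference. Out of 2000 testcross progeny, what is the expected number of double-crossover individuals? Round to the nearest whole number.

33

Map distances give recombination frequencies of 0.188 and 0.087 for the two intervals.
With no interference, expected double-crossover frequency = 0.188 × 0.087 = 0.01636.
Expected number = 0.01636 × 2000 = 32.71 ≈ 33.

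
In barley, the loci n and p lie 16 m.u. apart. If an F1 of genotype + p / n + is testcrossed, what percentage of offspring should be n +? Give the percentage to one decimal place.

42.0%

A map distance of 16 m.u. corresponds to a recombination frequency of 0.160.
The F1 is + p / n +, so n + is a parental gamete class with expected frequency (1 − r)/2 = 0.840/2 = 0.4200.
That is 0.4200 = 42.0% of the progeny.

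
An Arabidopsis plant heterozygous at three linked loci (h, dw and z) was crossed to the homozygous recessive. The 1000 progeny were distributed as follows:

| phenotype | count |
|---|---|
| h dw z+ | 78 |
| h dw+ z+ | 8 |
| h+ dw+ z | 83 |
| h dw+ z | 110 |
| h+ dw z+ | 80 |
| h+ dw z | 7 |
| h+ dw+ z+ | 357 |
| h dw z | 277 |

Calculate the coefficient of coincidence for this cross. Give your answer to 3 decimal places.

The two most frequent reciprocal classes, h+ dw+ z+ and h dw z, are the parental types, so the F1 was h+ dw+ z+ / h dw z.
The two rarest classes, h dw+ z+ and h+ dw z, are the double crossovers. Comparing them with the parentals, only the h allele has switched, so h is the middle locus and the order is z – h – dw.
z–h: (161 + 15)/1000 = 0.1760; h–dw: (190 + 15)/1000 = 0.2050.
Expected DCO frequency = 0.1760 × 0.2050 ≈ 0.03608; observed = 15/1000 ≈ 0.01500.
Coefficient of coincidence = 0.01500/0.03608 ≈ 0.416.

0.416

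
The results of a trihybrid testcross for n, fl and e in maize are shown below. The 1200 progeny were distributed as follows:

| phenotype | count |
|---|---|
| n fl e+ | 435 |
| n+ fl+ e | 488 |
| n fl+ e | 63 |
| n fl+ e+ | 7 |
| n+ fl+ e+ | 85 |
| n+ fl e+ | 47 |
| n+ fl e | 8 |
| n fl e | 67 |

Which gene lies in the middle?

fl

The two most frequent reciprocal classes, n+ fl+ e and n fl e+, are the parental types, so the F1 was n+ fl+ e / n fl e+.
The two rarest classes, n+ fl e and n fl+ e+, are the double crossovers. Comparing them with the parentals, only the fl allele has switched, so fl is the middle locus and the order is e – fl – n.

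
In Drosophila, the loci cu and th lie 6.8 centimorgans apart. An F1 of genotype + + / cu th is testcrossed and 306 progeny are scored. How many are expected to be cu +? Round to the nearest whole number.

A map distance of 6.8 centimorgans corresponds to a recombination frequency of 0.068.
The F1 is + + / cu th, so cu + is a recombinant gamete class with expected frequency r/2 = 0.068/2 = 0.0340.
Expected number = 0.0340 × 306 = 10.40 ≈ 10.

10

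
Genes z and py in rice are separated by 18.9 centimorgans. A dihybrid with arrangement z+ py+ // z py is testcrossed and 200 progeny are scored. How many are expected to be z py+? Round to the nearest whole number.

A map distance of 18.9 centimorgans corresponds to a recombination frequency of 0.189.
The F1 is z+ py+ / z py, so z py+ is a recombinant gamete class with expected frequency r/2 = 0.189/2 = 0.0945.
Expected number = 0.0945 × 200 = 18.90 ≈ 19.

19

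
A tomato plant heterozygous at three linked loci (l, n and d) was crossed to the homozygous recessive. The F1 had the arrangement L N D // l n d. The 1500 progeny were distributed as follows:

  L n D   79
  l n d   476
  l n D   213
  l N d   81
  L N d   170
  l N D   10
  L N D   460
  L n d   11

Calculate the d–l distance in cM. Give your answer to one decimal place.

26.9 cM

The two rarest classes, l N D and L n d, are the double crossovers. Comparing them with the parentals, only the l allele has switched, so l is the middle locus and the order is n – l – d.
Crossovers in the l–d interval produce the single-crossover classes L N d and l n D (170 + 213 = 383) plus the double crossovers (21).
RF(l–d) = (383 + 21) / 1500 = 404/1500 = 0.2693 → 26.9 cM.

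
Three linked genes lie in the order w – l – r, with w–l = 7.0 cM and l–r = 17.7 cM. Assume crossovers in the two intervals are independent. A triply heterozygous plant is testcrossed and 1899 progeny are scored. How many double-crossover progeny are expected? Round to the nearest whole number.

24

Map distances give recombination frequencies of 0.070 and 0.177 for the two intervals.
With no interference, expected double-crossover frequency = 0.070 × 0.177 = 0.01239.
Expected number = 0.01239 × 1899 = 23.53 ≈ 24.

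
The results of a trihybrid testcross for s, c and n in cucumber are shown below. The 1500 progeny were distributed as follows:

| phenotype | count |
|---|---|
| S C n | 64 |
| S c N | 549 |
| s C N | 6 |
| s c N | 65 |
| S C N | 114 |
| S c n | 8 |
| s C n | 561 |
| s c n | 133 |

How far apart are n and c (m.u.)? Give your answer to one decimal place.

17.4 m.u.

The two most frequent reciprocal classes, s C n and S c N, are the parental types, so the F1 was s C n / S c N.
The two rarest classes, s C N and S c n, are the double crossovers. Comparing them with the parentals, only the n allele has switched, so n is the middle locus and the order is s – n – c.
Crossovers in the n–c interval produce the single-crossover classes s c n and S C N (133 + 114 = 247) plus the double crossovers (14).
RF(n–c) = (247 + 14) / 1500 = 261/1500 = 0.1740 → 17.4 m.u.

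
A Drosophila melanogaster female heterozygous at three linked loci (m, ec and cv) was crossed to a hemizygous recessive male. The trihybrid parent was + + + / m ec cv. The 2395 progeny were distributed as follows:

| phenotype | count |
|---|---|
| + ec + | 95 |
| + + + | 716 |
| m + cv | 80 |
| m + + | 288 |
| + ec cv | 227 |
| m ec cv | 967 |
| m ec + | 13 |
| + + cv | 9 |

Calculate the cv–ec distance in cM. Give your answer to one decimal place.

8.2 cM

The two rarest classes, + + cv and m ec +, are the double crossovers. Comparing them with the parentals, only the cv allele has switched, so cv is the middle locus and the order is m – cv – ec.
Crossovers in the cv–ec interval produce the single-crossover classes + ec + and m + cv (95 + 80 = 175) plus the double crossovers (22).
RF(cv–ec) = (175 + 22) / 2395 = 197/2395 = 0.0823 → 8.2 cM.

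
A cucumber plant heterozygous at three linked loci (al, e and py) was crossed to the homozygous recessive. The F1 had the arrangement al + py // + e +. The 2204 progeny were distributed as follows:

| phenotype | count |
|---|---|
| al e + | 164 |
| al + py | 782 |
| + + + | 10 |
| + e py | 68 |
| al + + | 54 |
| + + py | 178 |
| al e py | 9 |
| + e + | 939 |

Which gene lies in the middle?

e

The two rarest classes, al e py and + + +, are the double crossovers. Comparing them with the parentals, only the e allele has switched, so e is the middle locus and the order is py – e – al.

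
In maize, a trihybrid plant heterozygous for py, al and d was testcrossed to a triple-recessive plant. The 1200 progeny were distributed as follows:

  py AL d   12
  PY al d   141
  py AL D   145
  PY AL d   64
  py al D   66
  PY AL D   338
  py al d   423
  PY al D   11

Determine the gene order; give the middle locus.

The two most frequent reciprocal classes, PY AL D and py al d, are the parental types, so the F1 was PY AL D / py al d.
The two rarest classes, PY al D and py AL d, are the double crossovers. Comparing them with the parentals, only the al allele has switched, so al is the middle locus and the order is d – al – py.

al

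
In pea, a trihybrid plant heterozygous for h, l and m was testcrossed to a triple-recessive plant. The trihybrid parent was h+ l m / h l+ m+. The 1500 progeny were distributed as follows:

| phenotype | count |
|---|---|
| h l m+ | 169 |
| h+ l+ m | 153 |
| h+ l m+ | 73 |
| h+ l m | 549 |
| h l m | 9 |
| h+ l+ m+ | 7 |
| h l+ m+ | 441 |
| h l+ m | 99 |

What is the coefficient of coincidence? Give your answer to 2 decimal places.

0.38

The two rarest classes, h l m and h+ l+ m+, are the double crossovers. Comparing them with the parentals, only the h allele has switched, so h is the middle locus and the order is l – h – m.
l–h: (322 + 16)/1500 = 0.2253; h–m: (172 + 16)/1500 = 0.1253.
Expected DCO frequency = 0.2253 × 0.1253 ≈ 0.02823; observed = 16/1500 ≈ 0.01067.
Coefficient of coincidence = 0.01067/0.02823 ≈ 0.38.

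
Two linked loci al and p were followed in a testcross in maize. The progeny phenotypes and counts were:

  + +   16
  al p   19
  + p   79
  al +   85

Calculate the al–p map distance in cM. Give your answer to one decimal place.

17.6 cM

The two most frequent classes, + p (79) and al + (85), are the parental types, so the F1 was + p / al +.
The recombinant classes are + + and al p: 16 + 19 = 35.
Recombination frequency = 35/199 = 0.1759 ≈ 17.6%, i.e. 17.6 cM.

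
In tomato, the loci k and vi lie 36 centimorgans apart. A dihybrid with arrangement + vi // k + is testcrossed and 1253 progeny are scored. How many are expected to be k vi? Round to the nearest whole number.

A map distance of 36 centimorgans corresponds to a recombination frequency of 0.360.
The F1 is + vi / k +, so k vi is a recombinant gamete class with expected frequency r/2 = 0.360/2 = 0.1800.
Expected number = 0.1800 × 1253 = 225.54 ≈ 226.

226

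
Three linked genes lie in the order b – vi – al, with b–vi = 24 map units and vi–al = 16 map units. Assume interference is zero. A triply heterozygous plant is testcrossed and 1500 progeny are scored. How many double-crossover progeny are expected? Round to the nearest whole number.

Map distances give recombination frequencies of 0.240 and 0.160 for the two intervals.
With no interference, expected double-crossover frequency = 0.240 × 0.160 = 0.03840.
Expected number = 0.03840 × 1500 = 57.60 ≈ 58.

58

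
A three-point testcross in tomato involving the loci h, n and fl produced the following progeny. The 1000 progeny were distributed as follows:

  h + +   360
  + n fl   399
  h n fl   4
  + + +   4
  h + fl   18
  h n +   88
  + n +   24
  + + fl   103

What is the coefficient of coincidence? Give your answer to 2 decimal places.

The two most frequent reciprocal classes, h + + and + n fl, are the parental types, so the F1 was h + + / + n fl.
The two rarest classes, + + + and h n fl, are the double crossovers. Comparing them with the parentals, only the h allele has switched, so h is the middle locus and the order is fl – h – n.
fl–h: (42 + 8)/1000 = 0.0500; h–n: (191 + 8)/1000 = 0.1990.
Expected DCO frequency = 0.0500 × 0.1990 ≈ 0.00995; observed = 8/1000 ≈ 0.00800.
Coefficient of coincidence = 0.00800/0.00995 ≈ 0.80.

0.80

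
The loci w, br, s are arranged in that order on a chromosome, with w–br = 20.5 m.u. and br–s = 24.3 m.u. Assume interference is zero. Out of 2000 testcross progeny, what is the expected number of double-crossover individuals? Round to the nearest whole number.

Map distances give recombination frequencies of 0.205 and 0.243 for the two intervals.
With no interference, expected double-crossover frequency = 0.205 × 0.243 = 0.04981.
Expected number = 0.04981 × 2000 = 99.63 ≈ 100.

100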